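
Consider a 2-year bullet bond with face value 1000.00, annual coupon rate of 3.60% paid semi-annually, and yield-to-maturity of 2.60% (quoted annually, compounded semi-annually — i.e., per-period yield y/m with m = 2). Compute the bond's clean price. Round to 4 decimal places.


Answer: Price = 1019.3665

Derivation:
Coupon per period c = face * coupon_rate / m = 18.000000
Periods per year m = 2; per-period yield y/m = 0.013000
Number of cashflows N = 4
Cashflows (t years, CF_t, discount factor 1/(1+y/m)^(m*t), PV):
  t = 0.5000: CF_t = 18.000000, DF = 0.987167, PV = 17.769003
  t = 1.0000: CF_t = 18.000000, DF = 0.974498, PV = 17.540970
  t = 1.5000: CF_t = 18.000000, DF = 0.961992, PV = 17.315864
  t = 2.0000: CF_t = 1018.000000, DF = 0.949647, PV = 966.740686
Price P = sum_t PV_t = 1019.366523


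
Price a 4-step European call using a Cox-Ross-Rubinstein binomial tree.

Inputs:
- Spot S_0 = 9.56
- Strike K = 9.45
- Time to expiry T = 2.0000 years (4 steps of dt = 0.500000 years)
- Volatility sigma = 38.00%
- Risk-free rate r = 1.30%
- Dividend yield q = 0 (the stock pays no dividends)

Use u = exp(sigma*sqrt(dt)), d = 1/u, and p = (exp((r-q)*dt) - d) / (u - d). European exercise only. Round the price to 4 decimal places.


Answer: Price = V(0,0) = 2.0685

Derivation:
dt = T/N = 0.500000
u = exp(sigma*sqrt(dt)) = 1.308263; d = 1/u = 0.764372
p = (exp((r-q)*dt) - d) / (u - d) = 0.445216
Discount per step: exp(-r*dt) = 0.993521
Stock lattice S(k, i) with i counting down-moves:
  k=0: S(0,0) = 9.5600
  k=1: S(1,0) = 12.5070; S(1,1) = 7.3074
  k=2: S(2,0) = 16.3624; S(2,1) = 9.5600; S(2,2) = 5.5856
  k=3: S(3,0) = 21.4064; S(3,1) = 12.5070; S(3,2) = 7.3074; S(3,3) = 4.2695
  k=4: S(4,0) = 28.0052; S(4,1) = 16.3624; S(4,2) = 9.5600; S(4,3) = 5.5856; S(4,4) = 3.2635
Terminal payoffs V(N, i) = max(S_T - K, 0):
  V(4,0) = 18.555195; V(4,1) = 6.912447; V(4,2) = 0.110000; V(4,3) = 0.000000; V(4,4) = 0.000000
Backward induction: V(k, i) = exp(-r*dt) * [p * V(k+1, i) + (1-p) * V(k+1, i+1)].
  V(3,0) = exp(-r*dt) * [p*18.555195 + (1-p)*6.912447] = 12.017615
  V(3,1) = exp(-r*dt) * [p*6.912447 + (1-p)*0.110000] = 3.118224
  V(3,2) = exp(-r*dt) * [p*0.110000 + (1-p)*0.000000] = 0.048656
  V(3,3) = exp(-r*dt) * [p*0.000000 + (1-p)*0.000000] = 0.000000
  V(2,0) = exp(-r*dt) * [p*12.017615 + (1-p)*3.118224] = 7.034502
  V(2,1) = exp(-r*dt) * [p*3.118224 + (1-p)*0.048656] = 1.406107
  V(2,2) = exp(-r*dt) * [p*0.048656 + (1-p)*0.000000] = 0.021522
  V(1,0) = exp(-r*dt) * [p*7.034502 + (1-p)*1.406107] = 3.886613
  V(1,1) = exp(-r*dt) * [p*1.406107 + (1-p)*0.021522] = 0.633828
  V(0,0) = exp(-r*dt) * [p*3.886613 + (1-p)*0.633828] = 2.068531


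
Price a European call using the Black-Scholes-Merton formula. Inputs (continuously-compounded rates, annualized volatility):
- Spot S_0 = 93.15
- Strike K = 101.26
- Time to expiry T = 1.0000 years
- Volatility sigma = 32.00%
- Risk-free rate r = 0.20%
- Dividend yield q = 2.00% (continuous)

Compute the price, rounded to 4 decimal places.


d1 = (ln(S/K) + (r - q + 0.5*sigma^2) * T) / (sigma * sqrt(T)) = -0.15712615
d2 = d1 - sigma * sqrt(T) = -0.47712615
exp(-rT) = 0.99800200; exp(-qT) = 0.98019867
C = S_0 * exp(-qT) * N(d1) - K * exp(-rT) * N(d2)
N(d1) = 0.43757271; N(d2) = 0.31663615
C = 93.1500 * 0.98019867 * 0.43757271 - 101.2600 * 0.99800200 * 0.31663615 = 7.9543

Answer: Price = 7.9543


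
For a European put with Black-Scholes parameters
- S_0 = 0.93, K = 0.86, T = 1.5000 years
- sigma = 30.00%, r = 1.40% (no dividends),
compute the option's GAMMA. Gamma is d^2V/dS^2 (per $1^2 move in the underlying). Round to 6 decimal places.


Answer: Gamma = 1.053256

Derivation:
d1 = 0.4538419954; d2 = 0.0864185340
phi(d1) = 0.3599015304; exp(-qT) = 1.0000000000; exp(-rT) = 0.9792189646
Gamma = exp(-qT) * phi(d1) / (S * sigma * sqrt(T)) = 1.0000000000 * 0.3599015304 / (0.9300 * 0.3000 * 1.2247448714) = 1.053256


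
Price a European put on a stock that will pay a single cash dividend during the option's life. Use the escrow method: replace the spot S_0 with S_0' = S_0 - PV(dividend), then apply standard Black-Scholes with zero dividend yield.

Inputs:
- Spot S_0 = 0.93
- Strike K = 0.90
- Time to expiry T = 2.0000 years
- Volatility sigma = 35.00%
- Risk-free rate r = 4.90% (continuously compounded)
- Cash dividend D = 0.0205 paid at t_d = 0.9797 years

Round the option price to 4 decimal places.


PV(D) = D * exp(-r * t_d) = 0.0205 * 0.95312874 = 0.01953914
S_0' = S_0 - PV(D) = 0.9300 - 0.01953914 = 0.91046086
d1 = (ln(S_0'/K) + (r + sigma^2/2)*T) / (sigma*sqrt(T)) = 0.46882422
d2 = d1 - sigma*sqrt(T) = -0.02615053
exp(-rT) = 0.90664890
N(-d1) = 0.31959764; N(-d2) = 0.51043136
P = K * exp(-rT) * N(-d2) - S_0' * N(-d1) = 0.9000 * 0.90664890 * 0.51043136 - 0.91046086 * 0.31959764 = 0.1255

Answer: Price = 0.1255


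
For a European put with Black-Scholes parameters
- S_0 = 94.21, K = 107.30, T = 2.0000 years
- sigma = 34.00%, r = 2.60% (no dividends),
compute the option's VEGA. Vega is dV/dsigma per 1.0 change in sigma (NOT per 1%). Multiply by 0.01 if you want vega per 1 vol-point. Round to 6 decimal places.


d1 = 0.0779849007; d2 = -0.4028477105
phi(d1) = 0.3977310104; exp(-qT) = 1.0000000000; exp(-rT) = 0.9493288668
Vega = S * exp(-qT) * phi(d1) * sqrt(T) = 94.2100 * 1.0000000000 * 0.3977310104 * 1.4142135624 = 52.990919

Answer: Vega = 52.990919


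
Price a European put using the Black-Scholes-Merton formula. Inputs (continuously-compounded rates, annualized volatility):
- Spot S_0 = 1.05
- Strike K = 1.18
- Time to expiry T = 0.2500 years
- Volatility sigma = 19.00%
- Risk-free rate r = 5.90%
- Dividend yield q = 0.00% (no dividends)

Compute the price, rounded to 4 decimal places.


Answer: Price = 0.1203

Derivation:
d1 = (ln(S/K) + (r - q + 0.5*sigma^2) * T) / (sigma * sqrt(T)) = -1.02591341
d2 = d1 - sigma * sqrt(T) = -1.12091341
exp(-rT) = 0.98535825; exp(-qT) = 1.00000000
P = K * exp(-rT) * N(-d2) - S_0 * exp(-qT) * N(-d1)
N(-d1) = 0.84753380; N(-d2) = 0.86883764
P = 1.1800 * 0.98535825 * 0.86883764 - 1.0500 * 1.00000000 * 0.84753380 = 0.1203


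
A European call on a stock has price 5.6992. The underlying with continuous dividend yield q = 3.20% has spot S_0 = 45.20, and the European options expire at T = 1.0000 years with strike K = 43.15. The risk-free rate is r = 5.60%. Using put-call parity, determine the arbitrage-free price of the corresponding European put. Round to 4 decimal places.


Put-call parity: C - P = S_0 * exp(-qT) - K * exp(-rT).
S_0 * exp(-qT) = 45.2000 * 0.96850658 = 43.77649751
K * exp(-rT) = 43.1500 * 0.94553914 = 40.80001371
P = C - S*exp(-qT) + K*exp(-rT)
P = 5.6992 - 43.77649751 + 40.80001371 = 2.7227

Answer: Put price = 2.7227


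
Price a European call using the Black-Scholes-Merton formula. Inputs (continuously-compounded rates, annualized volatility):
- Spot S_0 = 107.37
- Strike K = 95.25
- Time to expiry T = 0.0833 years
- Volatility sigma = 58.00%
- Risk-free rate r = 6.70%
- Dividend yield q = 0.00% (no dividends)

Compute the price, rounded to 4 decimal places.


d1 = (ln(S/K) + (r - q + 0.5*sigma^2) * T) / (sigma * sqrt(T)) = 0.83255407
d2 = d1 - sigma * sqrt(T) = 0.66515598
exp(-rT) = 0.99443445; exp(-qT) = 1.00000000
C = S_0 * exp(-qT) * N(d1) - K * exp(-rT) * N(d2)
N(d1) = 0.79745186; N(d2) = 0.74702463
C = 107.3700 * 1.00000000 * 0.79745186 - 95.2500 * 0.99443445 * 0.74702463 = 14.8643

Answer: Price = 14.8643


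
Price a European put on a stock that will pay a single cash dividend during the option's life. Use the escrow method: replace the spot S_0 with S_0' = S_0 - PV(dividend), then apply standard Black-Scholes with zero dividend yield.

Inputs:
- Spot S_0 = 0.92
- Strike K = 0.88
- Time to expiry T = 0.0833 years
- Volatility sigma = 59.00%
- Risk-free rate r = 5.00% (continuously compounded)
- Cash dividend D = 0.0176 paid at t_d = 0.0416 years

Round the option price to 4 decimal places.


PV(D) = D * exp(-r * t_d) = 0.0176 * 0.99792216 = 0.01756343
S_0' = S_0 - PV(D) = 0.9200 - 0.01756343 = 0.90243657
d1 = (ln(S_0'/K) + (r + sigma^2/2)*T) / (sigma*sqrt(T)) = 0.25745105
d2 = d1 - sigma*sqrt(T) = 0.08716679
exp(-rT) = 0.99584366
N(-d1) = 0.39841530; N(-d2) = 0.46526947
P = K * exp(-rT) * N(-d2) - S_0' * N(-d1) = 0.8800 * 0.99584366 * 0.46526947 - 0.90243657 * 0.39841530 = 0.0482

Answer: Price = 0.0482


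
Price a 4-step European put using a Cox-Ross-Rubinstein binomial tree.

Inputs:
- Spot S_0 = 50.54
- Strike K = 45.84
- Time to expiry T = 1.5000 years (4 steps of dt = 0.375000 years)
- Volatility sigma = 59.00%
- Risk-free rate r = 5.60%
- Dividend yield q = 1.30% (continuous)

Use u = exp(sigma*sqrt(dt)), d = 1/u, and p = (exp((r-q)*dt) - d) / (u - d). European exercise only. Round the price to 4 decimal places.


dt = T/N = 0.375000
u = exp(sigma*sqrt(dt)) = 1.435194; d = 1/u = 0.696770
p = (exp((r-q)*dt) - d) / (u - d) = 0.432659
Discount per step: exp(-r*dt) = 0.979219
Stock lattice S(k, i) with i counting down-moves:
  k=0: S(0,0) = 50.5400
  k=1: S(1,0) = 72.5347; S(1,1) = 35.2148
  k=2: S(2,0) = 104.1013; S(2,1) = 50.5400; S(2,2) = 24.5366
  k=3: S(3,0) = 149.4055; S(3,1) = 72.5347; S(3,2) = 35.2148; S(3,3) = 17.0964
  k=4: S(4,0) = 214.4259; S(4,1) = 104.1013; S(4,2) = 50.5400; S(4,3) = 24.5366; S(4,4) = 11.9122
Terminal payoffs V(N, i) = max(K - S_T, 0):
  V(4,0) = 0.000000; V(4,1) = 0.000000; V(4,2) = 0.000000; V(4,3) = 21.303406; V(4,4) = 33.927763
Backward induction: V(k, i) = exp(-r*dt) * [p * V(k+1, i) + (1-p) * V(k+1, i+1)].
  V(3,0) = exp(-r*dt) * [p*0.000000 + (1-p)*0.000000] = 0.000000
  V(3,1) = exp(-r*dt) * [p*0.000000 + (1-p)*0.000000] = 0.000000
  V(3,2) = exp(-r*dt) * [p*0.000000 + (1-p)*21.303406] = 11.835129
  V(3,3) = exp(-r*dt) * [p*21.303406 + (1-p)*33.927763] = 27.874174
  V(2,0) = exp(-r*dt) * [p*0.000000 + (1-p)*0.000000] = 0.000000
  V(2,1) = exp(-r*dt) * [p*0.000000 + (1-p)*11.835129] = 6.575018
  V(2,2) = exp(-r*dt) * [p*11.835129 + (1-p)*27.874174] = 20.499691
  V(1,0) = exp(-r*dt) * [p*0.000000 + (1-p)*6.575018] = 3.652758
  V(1,1) = exp(-r*dt) * [p*6.575018 + (1-p)*20.499691] = 14.174248
  V(0,0) = exp(-r*dt) * [p*3.652758 + (1-p)*14.174248] = 9.422075

Answer: Price = V(0,0) = 9.4221


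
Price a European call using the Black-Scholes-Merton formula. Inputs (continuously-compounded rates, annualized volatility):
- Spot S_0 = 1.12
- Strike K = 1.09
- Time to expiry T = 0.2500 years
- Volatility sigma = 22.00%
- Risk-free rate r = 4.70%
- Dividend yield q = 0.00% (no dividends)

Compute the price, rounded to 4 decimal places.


d1 = (ln(S/K) + (r - q + 0.5*sigma^2) * T) / (sigma * sqrt(T)) = 0.40864536
d2 = d1 - sigma * sqrt(T) = 0.29864536
exp(-rT) = 0.98831876; exp(-qT) = 1.00000000
C = S_0 * exp(-qT) * N(d1) - K * exp(-rT) * N(d2)
N(d1) = 0.65860003; N(d2) = 0.61739467
C = 1.1200 * 1.00000000 * 0.65860003 - 1.0900 * 0.98831876 * 0.61739467 = 0.0725

Answer: Price = 0.0725


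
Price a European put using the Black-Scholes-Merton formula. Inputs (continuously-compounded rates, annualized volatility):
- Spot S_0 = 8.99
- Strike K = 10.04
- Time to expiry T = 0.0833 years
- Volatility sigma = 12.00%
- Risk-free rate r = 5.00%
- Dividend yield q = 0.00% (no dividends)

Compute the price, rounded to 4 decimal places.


Answer: Price = 1.0084

Derivation:
d1 = (ln(S/K) + (r - q + 0.5*sigma^2) * T) / (sigma * sqrt(T)) = -3.05189235
d2 = d1 - sigma * sqrt(T) = -3.08652643
exp(-rT) = 0.99584366; exp(-qT) = 1.00000000
P = K * exp(-rT) * N(-d2) - S_0 * exp(-qT) * N(-d1)
N(-d1) = 0.99886298; N(-d2) = 0.99898745
P = 10.0400 * 0.99584366 * 0.99898745 - 8.9900 * 1.00000000 * 0.99886298 = 1.0084


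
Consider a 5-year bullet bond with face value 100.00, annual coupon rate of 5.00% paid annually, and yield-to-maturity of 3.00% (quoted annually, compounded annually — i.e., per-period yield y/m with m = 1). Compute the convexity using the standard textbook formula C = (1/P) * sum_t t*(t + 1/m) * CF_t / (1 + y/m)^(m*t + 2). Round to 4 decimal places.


Answer: Convexity = 25.0326

Derivation:
Coupon per period c = face * coupon_rate / m = 5.000000
Periods per year m = 1; per-period yield y/m = 0.030000
Number of cashflows N = 5
Cashflows (t years, CF_t, discount factor 1/(1+y/m)^(m*t), PV):
  t = 1.0000: CF_t = 5.000000, DF = 0.970874, PV = 4.854369
  t = 2.0000: CF_t = 5.000000, DF = 0.942596, PV = 4.712980
  t = 3.0000: CF_t = 5.000000, DF = 0.915142, PV = 4.575708
  t = 4.0000: CF_t = 5.000000, DF = 0.888487, PV = 4.442435
  t = 5.0000: CF_t = 105.000000, DF = 0.862609, PV = 90.573922
Price P = sum_t PV_t = 109.159414
Convexity numerator sum_t t*(t + 1/m) * CF_t / (1+y/m)^(m*t + 2):
  t = 1.0000: term = 9.151417
  t = 2.0000: term = 26.654611
  t = 3.0000: term = 51.756527
  t = 4.0000: term = 83.748426
  t = 5.0000: term = 2561.238261
Convexity = (1/P) * sum = 2732.549241 / 109.159414 = 25.032648


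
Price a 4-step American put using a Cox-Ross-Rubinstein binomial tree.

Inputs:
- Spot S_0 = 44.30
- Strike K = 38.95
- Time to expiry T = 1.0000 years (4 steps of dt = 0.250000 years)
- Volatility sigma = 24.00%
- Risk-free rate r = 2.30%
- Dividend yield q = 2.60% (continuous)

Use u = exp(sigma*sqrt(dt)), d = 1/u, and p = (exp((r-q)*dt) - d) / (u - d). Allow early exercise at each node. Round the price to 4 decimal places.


dt = T/N = 0.250000
u = exp(sigma*sqrt(dt)) = 1.127497; d = 1/u = 0.886920
p = (exp((r-q)*dt) - d) / (u - d) = 0.466920
Discount per step: exp(-r*dt) = 0.994266
Stock lattice S(k, i) with i counting down-moves:
  k=0: S(0,0) = 44.3000
  k=1: S(1,0) = 49.9481; S(1,1) = 39.2906
  k=2: S(2,0) = 56.3163; S(2,1) = 44.3000; S(2,2) = 34.8476
  k=3: S(3,0) = 63.4965; S(3,1) = 49.9481; S(3,2) = 39.2906; S(3,3) = 30.9071
  k=4: S(4,0) = 71.5921; S(4,1) = 56.3163; S(4,2) = 44.3000; S(4,3) = 34.8476; S(4,4) = 27.4121
Terminal payoffs V(N, i) = max(K - S_T, 0):
  V(4,0) = 0.000000; V(4,1) = 0.000000; V(4,2) = 0.000000; V(4,3) = 4.102386; V(4,4) = 11.537896
Backward induction: V(k, i) = exp(-r*dt) * [p * V(k+1, i) + (1-p) * V(k+1, i+1)]; then take max(V_cont, immediate exercise) for American.
  V(3,0) = exp(-r*dt) * [p*0.000000 + (1-p)*0.000000] = 0.000000; exercise = 0.000000; V(3,0) = max -> 0.000000
  V(3,1) = exp(-r*dt) * [p*0.000000 + (1-p)*0.000000] = 0.000000; exercise = 0.000000; V(3,1) = max -> 0.000000
  V(3,2) = exp(-r*dt) * [p*0.000000 + (1-p)*4.102386] = 2.174363; exercise = 0.000000; V(3,2) = max -> 2.174363
  V(3,3) = exp(-r*dt) * [p*4.102386 + (1-p)*11.537896] = 8.019863; exercise = 8.042939; V(3,3) = max -> 8.042939
  V(2,0) = exp(-r*dt) * [p*0.000000 + (1-p)*0.000000] = 0.000000; exercise = 0.000000; V(2,0) = max -> 0.000000
  V(2,1) = exp(-r*dt) * [p*0.000000 + (1-p)*2.174363] = 1.152464; exercise = 0.000000; V(2,1) = max -> 1.152464
  V(2,2) = exp(-r*dt) * [p*2.174363 + (1-p)*8.042939] = 5.272382; exercise = 4.102386; V(2,2) = max -> 5.272382
  V(1,0) = exp(-r*dt) * [p*0.000000 + (1-p)*1.152464] = 0.610834; exercise = 0.000000; V(1,0) = max -> 0.610834
  V(1,1) = exp(-r*dt) * [p*1.152464 + (1-p)*5.272382] = 3.329512; exercise = 0.000000; V(1,1) = max -> 3.329512
  V(0,0) = exp(-r*dt) * [p*0.610834 + (1-p)*3.329512] = 2.048296; exercise = 0.000000; V(0,0) = max -> 2.048296

Answer: Price = V(0,0) = 2.0483


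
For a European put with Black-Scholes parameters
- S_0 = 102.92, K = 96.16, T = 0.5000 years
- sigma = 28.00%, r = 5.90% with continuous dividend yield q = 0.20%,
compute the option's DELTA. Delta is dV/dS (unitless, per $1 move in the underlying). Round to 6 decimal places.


d1 = 0.5860830142; d2 = 0.3880931155
phi(d1) = 0.3359862028; exp(-qT) = 0.9990004998; exp(-rT) = 0.9709308776
N(-d1) = 0.2789098651
Delta = -exp(-qT) * N(-d1) = -0.9990004998 * 0.2789098651 = -0.278631

Answer: Delta = -0.278631


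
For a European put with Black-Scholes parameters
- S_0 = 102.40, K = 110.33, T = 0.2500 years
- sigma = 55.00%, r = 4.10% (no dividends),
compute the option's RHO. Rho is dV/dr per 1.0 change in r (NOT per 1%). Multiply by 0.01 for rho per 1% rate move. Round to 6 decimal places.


d1 = -0.0964605897; d2 = -0.3714605897
phi(d1) = 0.3970905829; exp(-qT) = 1.0000000000; exp(-rT) = 0.9898023522
N(-d2) = 0.6448527478
Rho = -K*T*exp(-rT)*N(-d2) = -110.3300 * 0.2500 * 0.9898023522 * 0.6448527478 = -17.605269

Answer: Rho = -17.605269


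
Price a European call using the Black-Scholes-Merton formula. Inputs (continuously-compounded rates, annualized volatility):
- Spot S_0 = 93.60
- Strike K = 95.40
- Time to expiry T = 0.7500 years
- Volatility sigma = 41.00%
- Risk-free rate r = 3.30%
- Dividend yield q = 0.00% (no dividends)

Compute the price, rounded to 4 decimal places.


d1 = (ln(S/K) + (r - q + 0.5*sigma^2) * T) / (sigma * sqrt(T)) = 0.19359345
d2 = d1 - sigma * sqrt(T) = -0.16147697
exp(-rT) = 0.97555377; exp(-qT) = 1.00000000
C = S_0 * exp(-qT) * N(d1) - K * exp(-rT) * N(d2)
N(d1) = 0.57675288; N(d2) = 0.43585887
C = 93.6000 * 1.00000000 * 0.57675288 - 95.4000 * 0.97555377 * 0.43585887 = 13.4196

Answer: Price = 13.4196


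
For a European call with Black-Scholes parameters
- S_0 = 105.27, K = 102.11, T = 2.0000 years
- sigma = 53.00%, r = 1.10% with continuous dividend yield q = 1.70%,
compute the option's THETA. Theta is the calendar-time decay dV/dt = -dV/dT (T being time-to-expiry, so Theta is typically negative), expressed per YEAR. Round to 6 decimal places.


d1 = 0.3994190244; d2 = -0.3501141637
phi(d1) = 0.3683556705; exp(-qT) = 0.9665715046; exp(-rT) = 0.9782402351
Theta = -S*exp(-qT)*phi(d1)*sigma/(2*sqrt(T)) - r*K*exp(-rT)*N(d2) + q*S*exp(-qT)*N(d1)
N(d1) = 0.6552077608; N(d2) = 0.3631265109; sqrt(T) = 1.4142135624
Term 1 = -105.2700 * 0.9665715046 * 0.3683556705 * 0.5300 / (2 * 1.4142135624) = -7.0232292774
Term 2 = -0.0110 * 102.1100 * 0.9782402351 * 0.3631265109 = -0.3989922311
Term 3 = 0.0170 * 105.2700 * 0.9665715046 * 0.6552077608 = 1.1333565655
Theta = -7.0232292774 + (-0.3989922311) + (1.1333565655) = -6.288865

Answer: Theta = -6.288865


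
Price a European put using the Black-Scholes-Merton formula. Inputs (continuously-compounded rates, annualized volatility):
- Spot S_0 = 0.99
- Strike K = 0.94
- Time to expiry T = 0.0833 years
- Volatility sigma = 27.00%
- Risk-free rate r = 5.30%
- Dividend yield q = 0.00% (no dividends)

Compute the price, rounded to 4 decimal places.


Answer: Price = 0.0103

Derivation:
d1 = (ln(S/K) + (r - q + 0.5*sigma^2) * T) / (sigma * sqrt(T)) = 0.76066683
d2 = d1 - sigma * sqrt(T) = 0.68274013
exp(-rT) = 0.99559483; exp(-qT) = 1.00000000
P = K * exp(-rT) * N(-d2) - S_0 * exp(-qT) * N(-d1)
N(-d1) = 0.22342805; N(-d2) = 0.24738553
P = 0.9400 * 0.99559483 * 0.24738553 - 0.9900 * 1.00000000 * 0.22342805 = 0.0103


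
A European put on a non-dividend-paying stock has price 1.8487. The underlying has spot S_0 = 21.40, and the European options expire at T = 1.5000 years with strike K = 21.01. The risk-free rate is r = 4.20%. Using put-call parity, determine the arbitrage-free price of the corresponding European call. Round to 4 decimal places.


Put-call parity: C - P = S_0 * exp(-qT) - K * exp(-rT).
S_0 * exp(-qT) = 21.4000 * 1.00000000 = 21.40000000
K * exp(-rT) = 21.0100 * 0.93894347 = 19.72720238
C = P + S*exp(-qT) - K*exp(-rT)
C = 1.8487 + 21.40000000 - 19.72720238 = 3.5215

Answer: Call price = 3.5215


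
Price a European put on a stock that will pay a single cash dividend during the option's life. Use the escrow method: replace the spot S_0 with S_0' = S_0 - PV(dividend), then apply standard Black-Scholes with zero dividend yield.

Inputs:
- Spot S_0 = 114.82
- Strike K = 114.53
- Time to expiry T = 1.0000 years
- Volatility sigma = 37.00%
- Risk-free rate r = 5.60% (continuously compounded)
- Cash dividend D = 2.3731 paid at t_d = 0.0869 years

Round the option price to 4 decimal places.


Answer: Price = 14.2003

Derivation:
PV(D) = D * exp(-r * t_d) = 2.3731 * 0.99514542 = 2.36157960
S_0' = S_0 - PV(D) = 114.8200 - 2.36157960 = 112.45842040
d1 = (ln(S_0'/K) + (r + sigma^2/2)*T) / (sigma*sqrt(T)) = 0.28701827
d2 = d1 - sigma*sqrt(T) = -0.08298173
exp(-rT) = 0.94553914
N(-d1) = 0.38704917; N(-d2) = 0.53306697
P = K * exp(-rT) * N(-d2) - S_0' * N(-d1) = 114.5300 * 0.94553914 * 0.53306697 - 112.45842040 * 0.38704917 = 14.2003


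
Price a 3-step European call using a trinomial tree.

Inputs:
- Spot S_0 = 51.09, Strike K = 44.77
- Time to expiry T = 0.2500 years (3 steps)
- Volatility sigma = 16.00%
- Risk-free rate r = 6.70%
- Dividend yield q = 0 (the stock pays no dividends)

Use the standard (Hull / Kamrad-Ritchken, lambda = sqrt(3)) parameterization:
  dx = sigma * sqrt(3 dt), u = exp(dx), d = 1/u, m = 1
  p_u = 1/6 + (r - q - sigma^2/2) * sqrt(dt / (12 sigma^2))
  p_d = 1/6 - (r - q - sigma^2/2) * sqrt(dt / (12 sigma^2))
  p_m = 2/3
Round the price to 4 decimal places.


Answer: Price = V(0,0) = 7.1206

Derivation:
dt = T/N = 0.083333; dx = sigma*sqrt(3*dt) = 0.080000
u = exp(dx) = 1.083287; d = 1/u = 0.923116
p_u = 0.194896, p_m = 0.666667, p_d = 0.138437
Discount per step: exp(-r*dt) = 0.994432
Stock lattice S(k, j) with j the centered position index:
  k=0: S(0,+0) = 51.0900
  k=1: S(1,-1) = 47.1620; S(1,+0) = 51.0900; S(1,+1) = 55.3451
  k=2: S(2,-2) = 43.5360; S(2,-1) = 47.1620; S(2,+0) = 51.0900; S(2,+1) = 55.3451; S(2,+2) = 59.9547
  k=3: S(3,-3) = 40.1888; S(3,-2) = 43.5360; S(3,-1) = 47.1620; S(3,+0) = 51.0900; S(3,+1) = 55.3451; S(3,+2) = 59.9547; S(3,+3) = 64.9481
Terminal payoffs V(N, j) = max(S_T - K, 0):
  V(3,-3) = 0.000000; V(3,-2) = 0.000000; V(3,-1) = 2.392014; V(3,+0) = 6.320000; V(3,+1) = 10.575136; V(3,+2) = 15.184670; V(3,+3) = 20.178119
Backward induction: V(k, j) = exp(-r*dt) * [p_u * V(k+1, j+1) + p_m * V(k+1, j) + p_d * V(k+1, j-1)]
  V(2,-2) = exp(-r*dt) * [p_u*2.392014 + p_m*0.000000 + p_d*0.000000] = 0.463598
  V(2,-1) = exp(-r*dt) * [p_u*6.320000 + p_m*2.392014 + p_d*0.000000] = 2.810681
  V(2,+0) = exp(-r*dt) * [p_u*10.575136 + p_m*6.320000 + p_d*2.392014] = 6.568750
  V(2,+1) = exp(-r*dt) * [p_u*15.184670 + p_m*10.575136 + p_d*6.320000] = 10.823843
  V(2,+2) = exp(-r*dt) * [p_u*20.178119 + p_m*15.184670 + p_d*10.575136] = 15.433330
  V(1,-1) = exp(-r*dt) * [p_u*6.568750 + p_m*2.810681 + p_d*0.463598] = 3.200270
  V(1,+0) = exp(-r*dt) * [p_u*10.823843 + p_m*6.568750 + p_d*2.810681] = 6.839498
  V(1,+1) = exp(-r*dt) * [p_u*15.433330 + p_m*10.823843 + p_d*6.568750] = 11.071161
  V(0,+0) = exp(-r*dt) * [p_u*11.071161 + p_m*6.839498 + p_d*3.200270] = 7.120558


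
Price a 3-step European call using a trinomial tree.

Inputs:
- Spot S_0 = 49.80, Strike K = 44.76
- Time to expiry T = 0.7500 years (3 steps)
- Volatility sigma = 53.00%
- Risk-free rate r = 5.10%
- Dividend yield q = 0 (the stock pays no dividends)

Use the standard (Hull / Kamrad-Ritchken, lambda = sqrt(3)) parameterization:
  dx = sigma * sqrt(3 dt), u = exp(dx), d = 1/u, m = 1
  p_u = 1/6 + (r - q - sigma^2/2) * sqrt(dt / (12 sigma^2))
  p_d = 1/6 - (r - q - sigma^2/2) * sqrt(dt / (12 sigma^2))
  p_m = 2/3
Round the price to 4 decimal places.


dt = T/N = 0.250000; dx = sigma*sqrt(3*dt) = 0.458993
u = exp(dx) = 1.582480; d = 1/u = 0.631919
p_u = 0.142306, p_m = 0.666667, p_d = 0.191027
Discount per step: exp(-r*dt) = 0.987331
Stock lattice S(k, j) with j the centered position index:
  k=0: S(0,+0) = 49.8000
  k=1: S(1,-1) = 31.4696; S(1,+0) = 49.8000; S(1,+1) = 78.8075
  k=2: S(2,-2) = 19.8862; S(2,-1) = 31.4696; S(2,+0) = 49.8000; S(2,+1) = 78.8075; S(2,+2) = 124.7114
  k=3: S(3,-3) = 12.5665; S(3,-2) = 19.8862; S(3,-1) = 31.4696; S(3,+0) = 49.8000; S(3,+1) = 78.8075; S(3,+2) = 124.7114; S(3,+3) = 197.3533
Terminal payoffs V(N, j) = max(S_T - K, 0):
  V(3,-3) = 0.000000; V(3,-2) = 0.000000; V(3,-1) = 0.000000; V(3,+0) = 5.040000; V(3,+1) = 34.047522; V(3,+2) = 79.951356; V(3,+3) = 152.593271
Backward induction: V(k, j) = exp(-r*dt) * [p_u * V(k+1, j+1) + p_m * V(k+1, j) + p_d * V(k+1, j-1)]
  V(2,-2) = exp(-r*dt) * [p_u*0.000000 + p_m*0.000000 + p_d*0.000000] = 0.000000
  V(2,-1) = exp(-r*dt) * [p_u*5.040000 + p_m*0.000000 + p_d*0.000000] = 0.708137
  V(2,+0) = exp(-r*dt) * [p_u*34.047522 + p_m*5.040000 + p_d*0.000000] = 8.101225
  V(2,+1) = exp(-r*dt) * [p_u*79.951356 + p_m*34.047522 + p_d*5.040000] = 34.594798
  V(2,+2) = exp(-r*dt) * [p_u*152.593271 + p_m*79.951356 + p_d*34.047522] = 80.487104
  V(1,-1) = exp(-r*dt) * [p_u*8.101225 + p_m*0.708137 + p_d*0.000000] = 1.604360
  V(1,+0) = exp(-r*dt) * [p_u*34.594798 + p_m*8.101225 + p_d*0.708137] = 10.326640
  V(1,+1) = exp(-r*dt) * [p_u*80.487104 + p_m*34.594798 + p_d*8.101225] = 35.607669
  V(0,+0) = exp(-r*dt) * [p_u*35.607669 + p_m*10.326640 + p_d*1.604360] = 12.102800

Answer: Price = V(0,0) = 12.1028


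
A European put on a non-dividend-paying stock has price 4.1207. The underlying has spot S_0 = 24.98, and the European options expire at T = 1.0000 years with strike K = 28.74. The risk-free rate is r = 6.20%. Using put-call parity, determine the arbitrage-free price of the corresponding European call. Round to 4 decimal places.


Answer: Call price = 2.0885

Derivation:
Put-call parity: C - P = S_0 * exp(-qT) - K * exp(-rT).
S_0 * exp(-qT) = 24.9800 * 1.00000000 = 24.98000000
K * exp(-rT) = 28.7400 * 0.93988289 = 27.01223417
C = P + S*exp(-qT) - K*exp(-rT)
C = 4.1207 + 24.98000000 - 27.01223417 = 2.0885


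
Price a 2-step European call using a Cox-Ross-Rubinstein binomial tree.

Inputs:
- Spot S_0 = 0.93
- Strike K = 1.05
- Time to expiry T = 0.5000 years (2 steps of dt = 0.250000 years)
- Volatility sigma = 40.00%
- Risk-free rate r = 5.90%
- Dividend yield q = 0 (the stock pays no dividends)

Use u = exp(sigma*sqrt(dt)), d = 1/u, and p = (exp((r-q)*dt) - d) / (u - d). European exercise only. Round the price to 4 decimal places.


Answer: Price = V(0,0) = 0.0777

Derivation:
dt = T/N = 0.250000
u = exp(sigma*sqrt(dt)) = 1.221403; d = 1/u = 0.818731
p = (exp((r-q)*dt) - d) / (u - d) = 0.487068
Discount per step: exp(-r*dt) = 0.985358
Stock lattice S(k, i) with i counting down-moves:
  k=0: S(0,0) = 0.9300
  k=1: S(1,0) = 1.1359; S(1,1) = 0.7614
  k=2: S(2,0) = 1.3874; S(2,1) = 0.9300; S(2,2) = 0.6234
Terminal payoffs V(N, i) = max(S_T - K, 0):
  V(2,0) = 0.337397; V(2,1) = 0.000000; V(2,2) = 0.000000
Backward induction: V(k, i) = exp(-r*dt) * [p * V(k+1, i) + (1-p) * V(k+1, i+1)].
  V(1,0) = exp(-r*dt) * [p*0.337397 + (1-p)*0.000000] = 0.161929
  V(1,1) = exp(-r*dt) * [p*0.000000 + (1-p)*0.000000] = 0.000000
  V(0,0) = exp(-r*dt) * [p*0.161929 + (1-p)*0.000000] = 0.077716


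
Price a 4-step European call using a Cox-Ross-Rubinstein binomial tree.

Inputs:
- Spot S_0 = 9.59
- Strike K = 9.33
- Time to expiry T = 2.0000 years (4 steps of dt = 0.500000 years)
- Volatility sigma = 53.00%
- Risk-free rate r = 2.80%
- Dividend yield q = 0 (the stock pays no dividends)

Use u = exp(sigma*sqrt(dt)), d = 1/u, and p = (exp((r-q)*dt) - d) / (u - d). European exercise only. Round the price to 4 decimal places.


dt = T/N = 0.500000
u = exp(sigma*sqrt(dt)) = 1.454652; d = 1/u = 0.687450
p = (exp((r-q)*dt) - d) / (u - d) = 0.425766
Discount per step: exp(-r*dt) = 0.986098
Stock lattice S(k, i) with i counting down-moves:
  k=0: S(0,0) = 9.5900
  k=1: S(1,0) = 13.9501; S(1,1) = 6.5926
  k=2: S(2,0) = 20.2926; S(2,1) = 9.5900; S(2,2) = 4.5321
  k=3: S(3,0) = 29.5186; S(3,1) = 13.9501; S(3,2) = 6.5926; S(3,3) = 3.1156
  k=4: S(4,0) = 42.9393; S(4,1) = 20.2926; S(4,2) = 9.5900; S(4,3) = 4.5321; S(4,4) = 2.1418
Terminal payoffs V(N, i) = max(S_T - K, 0):
  V(4,0) = 33.609290; V(4,1) = 10.962555; V(4,2) = 0.260000; V(4,3) = 0.000000; V(4,4) = 0.000000
Backward induction: V(k, i) = exp(-r*dt) * [p * V(k+1, i) + (1-p) * V(k+1, i+1)].
  V(3,0) = exp(-r*dt) * [p*33.609290 + (1-p)*10.962555] = 20.318313
  V(3,1) = exp(-r*dt) * [p*10.962555 + (1-p)*0.260000] = 4.749821
  V(3,2) = exp(-r*dt) * [p*0.260000 + (1-p)*0.000000] = 0.109160
  V(3,3) = exp(-r*dt) * [p*0.000000 + (1-p)*0.000000] = 0.000000
  V(2,0) = exp(-r*dt) * [p*20.318313 + (1-p)*4.749821] = 11.220172
  V(2,1) = exp(-r*dt) * [p*4.749821 + (1-p)*0.109160] = 2.056010
  V(2,2) = exp(-r*dt) * [p*0.109160 + (1-p)*0.000000] = 0.045831
  V(1,0) = exp(-r*dt) * [p*11.220172 + (1-p)*2.056010] = 5.874972
  V(1,1) = exp(-r*dt) * [p*2.056010 + (1-p)*0.045831] = 0.889161
  V(0,0) = exp(-r*dt) * [p*5.874972 + (1-p)*0.889161] = 2.970078

Answer: Price = V(0,0) = 2.9701


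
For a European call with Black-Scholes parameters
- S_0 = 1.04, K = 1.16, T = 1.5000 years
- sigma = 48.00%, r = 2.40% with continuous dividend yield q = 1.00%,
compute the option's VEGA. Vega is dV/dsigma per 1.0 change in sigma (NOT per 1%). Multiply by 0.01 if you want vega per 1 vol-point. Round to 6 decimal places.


Answer: Vega = 0.495425

Derivation:
d1 = 0.1439087268; d2 = -0.4439688115
phi(d1) = 0.3948326029; exp(-qT) = 0.9851119396; exp(-rT) = 0.9646402935
Vega = S * exp(-qT) * phi(d1) * sqrt(T) = 1.0400 * 0.9851119396 * 0.3948326029 * 1.2247448714 = 0.495425


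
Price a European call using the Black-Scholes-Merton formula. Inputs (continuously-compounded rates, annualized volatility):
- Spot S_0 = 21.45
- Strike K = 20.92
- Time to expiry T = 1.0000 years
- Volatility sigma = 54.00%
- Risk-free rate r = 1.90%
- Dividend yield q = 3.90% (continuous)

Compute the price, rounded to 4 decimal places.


Answer: Price = 4.4316

Derivation:
d1 = (ln(S/K) + (r - q + 0.5*sigma^2) * T) / (sigma * sqrt(T)) = 0.27929446
d2 = d1 - sigma * sqrt(T) = -0.26070554
exp(-rT) = 0.98117936; exp(-qT) = 0.96175071
C = S_0 * exp(-qT) * N(d1) - K * exp(-rT) * N(d2)
N(d1) = 0.60999057; N(d2) = 0.39715980
C = 21.4500 * 0.96175071 * 0.60999057 - 20.9200 * 0.98117936 * 0.39715980 = 4.4316


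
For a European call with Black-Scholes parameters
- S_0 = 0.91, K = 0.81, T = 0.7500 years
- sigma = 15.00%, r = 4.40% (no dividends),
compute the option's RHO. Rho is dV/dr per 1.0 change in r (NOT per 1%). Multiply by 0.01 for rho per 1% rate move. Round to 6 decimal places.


d1 = 1.2151133300; d2 = 1.0852095195
phi(d1) = 0.1906742631; exp(-qT) = 1.0000000000; exp(-rT) = 0.9675385596
N(d2) = 0.8610855655
Rho = K*T*exp(-rT)*N(d2) = 0.8100 * 0.7500 * 0.9675385596 * 0.8610855655 = 0.506129

Answer: Rho = 0.506129


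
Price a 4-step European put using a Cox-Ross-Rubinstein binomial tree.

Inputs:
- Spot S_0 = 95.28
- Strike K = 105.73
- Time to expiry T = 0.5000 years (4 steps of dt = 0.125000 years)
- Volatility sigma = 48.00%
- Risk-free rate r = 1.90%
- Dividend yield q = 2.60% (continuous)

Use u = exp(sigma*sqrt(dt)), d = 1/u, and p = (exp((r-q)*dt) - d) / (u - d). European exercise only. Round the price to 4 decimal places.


Answer: Price = V(0,0) = 19.8802

Derivation:
dt = T/N = 0.125000
u = exp(sigma*sqrt(dt)) = 1.184956; d = 1/u = 0.843913
p = (exp((r-q)*dt) - d) / (u - d) = 0.455111
Discount per step: exp(-r*dt) = 0.997628
Stock lattice S(k, i) with i counting down-moves:
  k=0: S(0,0) = 95.2800
  k=1: S(1,0) = 112.9026; S(1,1) = 80.4081
  k=2: S(2,0) = 133.7846; S(2,1) = 95.2800; S(2,2) = 67.8574
  k=3: S(3,0) = 158.5289; S(3,1) = 112.9026; S(3,2) = 80.4081; S(3,3) = 57.2658
  k=4: S(4,0) = 187.8497; S(4,1) = 133.7846; S(4,2) = 95.2800; S(4,3) = 67.8574; S(4,4) = 48.3273
Terminal payoffs V(N, i) = max(K - S_T, 0):
  V(4,0) = 0.000000; V(4,1) = 0.000000; V(4,2) = 10.450000; V(4,3) = 37.872585; V(4,4) = 57.402661
Backward induction: V(k, i) = exp(-r*dt) * [p * V(k+1, i) + (1-p) * V(k+1, i+1)].
  V(3,0) = exp(-r*dt) * [p*0.000000 + (1-p)*0.000000] = 0.000000
  V(3,1) = exp(-r*dt) * [p*0.000000 + (1-p)*10.450000] = 5.680587
  V(3,2) = exp(-r*dt) * [p*10.450000 + (1-p)*37.872585] = 25.332041
  V(3,3) = exp(-r*dt) * [p*37.872585 + (1-p)*57.402661] = 48.399232
  V(2,0) = exp(-r*dt) * [p*0.000000 + (1-p)*5.680587] = 3.087949
  V(2,1) = exp(-r*dt) * [p*5.680587 + (1-p)*25.332041] = 16.349580
  V(2,2) = exp(-r*dt) * [p*25.332041 + (1-p)*48.399232] = 37.811201
  V(1,0) = exp(-r*dt) * [p*3.087949 + (1-p)*16.349580] = 10.289604
  V(1,1) = exp(-r*dt) * [p*16.349580 + (1-p)*37.811201] = 27.977265
  V(0,0) = exp(-r*dt) * [p*10.289604 + (1-p)*27.977265] = 19.880152


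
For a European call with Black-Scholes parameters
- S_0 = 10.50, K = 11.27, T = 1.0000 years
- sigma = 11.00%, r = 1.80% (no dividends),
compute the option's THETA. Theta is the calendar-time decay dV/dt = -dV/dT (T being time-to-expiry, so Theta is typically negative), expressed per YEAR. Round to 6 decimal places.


d1 = -0.4247188263; d2 = -0.5347188263
phi(d1) = 0.3645354142; exp(-qT) = 1.0000000000; exp(-rT) = 0.9821610324
Theta = -S*exp(-qT)*phi(d1)*sigma/(2*sqrt(T)) - r*K*exp(-rT)*N(d2) + q*S*exp(-qT)*N(d1)
N(d1) = 0.3355208290; N(d2) = 0.2964221506; sqrt(T) = 1.0000000000
Term 1 = -10.5000 * 1.0000000000 * 0.3645354142 * 0.1100 / (2 * 1.0000000000) = -0.2105192017
Term 2 = -0.0180 * 11.2700 * 0.9821610324 * 0.2964221506 = -0.0590595011
Term 3 = 0 (no dividend yield, q = 0)
Theta = -0.2105192017 + (-0.0590595011) + (0.0000000000) = -0.269579

Answer: Theta = -0.269579


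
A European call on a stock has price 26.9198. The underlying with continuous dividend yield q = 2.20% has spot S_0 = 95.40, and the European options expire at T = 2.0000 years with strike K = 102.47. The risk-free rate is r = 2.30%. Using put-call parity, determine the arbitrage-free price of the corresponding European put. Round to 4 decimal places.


Put-call parity: C - P = S_0 * exp(-qT) - K * exp(-rT).
S_0 * exp(-qT) = 95.4000 * 0.95695396 = 91.29340754
K * exp(-rT) = 102.4700 * 0.95504196 = 97.86314987
P = C - S*exp(-qT) + K*exp(-rT)
P = 26.9198 - 91.29340754 + 97.86314987 = 33.4895

Answer: Put price = 33.4895


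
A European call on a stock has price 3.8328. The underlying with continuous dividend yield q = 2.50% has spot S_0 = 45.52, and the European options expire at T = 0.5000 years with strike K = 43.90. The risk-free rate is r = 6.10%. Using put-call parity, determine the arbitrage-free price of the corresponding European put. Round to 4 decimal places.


Put-call parity: C - P = S_0 * exp(-qT) - K * exp(-rT).
S_0 * exp(-qT) = 45.5200 * 0.98757780 = 44.95454148
K * exp(-rT) = 43.9000 * 0.96996043 = 42.58126297
P = C - S*exp(-qT) + K*exp(-rT)
P = 3.8328 - 44.95454148 + 42.58126297 = 1.4595

Answer: Put price = 1.4595


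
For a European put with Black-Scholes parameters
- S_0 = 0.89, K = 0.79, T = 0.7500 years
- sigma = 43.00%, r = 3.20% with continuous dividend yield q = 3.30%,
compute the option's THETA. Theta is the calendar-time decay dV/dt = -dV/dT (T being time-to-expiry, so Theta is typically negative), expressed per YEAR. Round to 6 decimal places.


d1 = 0.5042443447; d2 = 0.1318534211
phi(d1) = 0.3513158113; exp(-qT) = 0.9755537700; exp(-rT) = 0.9762857098
Theta = -S*exp(-qT)*phi(d1)*sigma/(2*sqrt(T)) + r*K*exp(-rT)*N(-d2) - q*S*exp(-qT)*N(-d1)
N(-d1) = 0.3070448410; N(-d2) = 0.4475501157; sqrt(T) = 0.8660254038
Term 1 = -0.8900 * 0.9755537700 * 0.3513158113 * 0.4300 / (2 * 0.8660254038) = -0.0757263008
Term 2 = 0.0320 * 0.7900 * 0.9762857098 * 0.4475501157 = 0.0110457619
Term 3 = -0.0330 * 0.8900 * 0.9755537700 * 0.3070448410 = -0.0087974532
Theta = -0.0757263008 + (0.0110457619) + (-0.0087974532) = -0.073478

Answer: Theta = -0.073478


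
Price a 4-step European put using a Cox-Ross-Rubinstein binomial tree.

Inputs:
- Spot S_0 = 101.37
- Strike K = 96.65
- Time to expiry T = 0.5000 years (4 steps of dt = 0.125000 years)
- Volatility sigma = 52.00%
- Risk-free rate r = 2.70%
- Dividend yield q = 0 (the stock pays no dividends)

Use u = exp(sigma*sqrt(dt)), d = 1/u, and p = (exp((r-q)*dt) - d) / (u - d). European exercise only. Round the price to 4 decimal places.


Answer: Price = V(0,0) = 11.4152

Derivation:
dt = T/N = 0.125000
u = exp(sigma*sqrt(dt)) = 1.201833; d = 1/u = 0.832062
p = (exp((r-q)*dt) - d) / (u - d) = 0.463310
Discount per step: exp(-r*dt) = 0.996631
Stock lattice S(k, i) with i counting down-moves:
  k=0: S(0,0) = 101.3700
  k=1: S(1,0) = 121.8298; S(1,1) = 84.3462
  k=2: S(2,0) = 146.4190; S(2,1) = 101.3700; S(2,2) = 70.1813
  k=3: S(3,0) = 175.9712; S(3,1) = 121.8298; S(3,2) = 84.3462; S(3,3) = 58.3952
  k=4: S(4,0) = 211.4880; S(4,1) = 146.4190; S(4,2) = 101.3700; S(4,3) = 70.1813; S(4,4) = 48.5885
Terminal payoffs V(N, i) = max(K - S_T, 0):
  V(4,0) = 0.000000; V(4,1) = 0.000000; V(4,2) = 0.000000; V(4,3) = 26.468716; V(4,4) = 48.061536
Backward induction: V(k, i) = exp(-r*dt) * [p * V(k+1, i) + (1-p) * V(k+1, i+1)].
  V(3,0) = exp(-r*dt) * [p*0.000000 + (1-p)*0.000000] = 0.000000
  V(3,1) = exp(-r*dt) * [p*0.000000 + (1-p)*0.000000] = 0.000000
  V(3,2) = exp(-r*dt) * [p*0.000000 + (1-p)*26.468716] = 14.157638
  V(3,3) = exp(-r*dt) * [p*26.468716 + (1-p)*48.061536] = 37.929144
  V(2,0) = exp(-r*dt) * [p*0.000000 + (1-p)*0.000000] = 0.000000
  V(2,1) = exp(-r*dt) * [p*0.000000 + (1-p)*14.157638] = 7.572665
  V(2,2) = exp(-r*dt) * [p*14.157638 + (1-p)*37.929144] = 26.824886
  V(1,0) = exp(-r*dt) * [p*0.000000 + (1-p)*7.572665] = 4.050482
  V(1,1) = exp(-r*dt) * [p*7.572665 + (1-p)*26.824886] = 17.844815
  V(0,0) = exp(-r*dt) * [p*4.050482 + (1-p)*17.844815] = 11.415174


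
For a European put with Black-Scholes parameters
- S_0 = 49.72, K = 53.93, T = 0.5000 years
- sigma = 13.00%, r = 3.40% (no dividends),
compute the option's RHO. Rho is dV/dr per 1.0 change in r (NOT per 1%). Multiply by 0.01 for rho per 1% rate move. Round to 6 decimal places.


d1 = -0.6533083861; d2 = -0.7452322677
phi(d1) = 0.3222768060; exp(-qT) = 1.0000000000; exp(-rT) = 0.9831436846
N(-d2) = 0.7719343404
Rho = -K*T*exp(-rT)*N(-d2) = -53.9300 * 0.5000 * 0.9831436846 * 0.7719343404 = -20.464342

Answer: Rho = -20.464342


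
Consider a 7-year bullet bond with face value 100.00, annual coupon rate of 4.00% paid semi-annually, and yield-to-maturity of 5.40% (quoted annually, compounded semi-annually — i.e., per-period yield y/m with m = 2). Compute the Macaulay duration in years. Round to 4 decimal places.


Coupon per period c = face * coupon_rate / m = 2.000000
Periods per year m = 2; per-period yield y/m = 0.027000
Number of cashflows N = 14
Cashflows (t years, CF_t, discount factor 1/(1+y/m)^(m*t), PV):
  t = 0.5000: CF_t = 2.000000, DF = 0.973710, PV = 1.947420
  t = 1.0000: CF_t = 2.000000, DF = 0.948111, PV = 1.896222
  t = 1.5000: CF_t = 2.000000, DF = 0.923185, PV = 1.846370
  t = 2.0000: CF_t = 2.000000, DF = 0.898914, PV = 1.797828
  t = 2.5000: CF_t = 2.000000, DF = 0.875282, PV = 1.750563
  t = 3.0000: CF_t = 2.000000, DF = 0.852270, PV = 1.704541
  t = 3.5000: CF_t = 2.000000, DF = 0.829864, PV = 1.659728
  t = 4.0000: CF_t = 2.000000, DF = 0.808047, PV = 1.616093
  t = 4.5000: CF_t = 2.000000, DF = 0.786803, PV = 1.573606
  t = 5.0000: CF_t = 2.000000, DF = 0.766118, PV = 1.532236
  t = 5.5000: CF_t = 2.000000, DF = 0.745976, PV = 1.491953
  t = 6.0000: CF_t = 2.000000, DF = 0.726365, PV = 1.452729
  t = 6.5000: CF_t = 2.000000, DF = 0.707268, PV = 1.414537
  t = 7.0000: CF_t = 102.000000, DF = 0.688674, PV = 70.244765
Price P = sum_t PV_t = 91.928589
Macaulay numerator sum_t t * PV_t:
  t * PV_t at t = 0.5000: 0.973710
  t * PV_t at t = 1.0000: 1.896222
  t * PV_t at t = 1.5000: 2.769555
  t * PV_t at t = 2.0000: 3.595657
  t * PV_t at t = 2.5000: 4.376408
  t * PV_t at t = 3.0000: 5.113622
  t * PV_t at t = 3.5000: 5.809048
  t * PV_t at t = 4.0000: 6.464373
  t * PV_t at t = 4.5000: 7.081227
  t * PV_t at t = 5.0000: 7.661178
  t * PV_t at t = 5.5000: 8.205741
  t * PV_t at t = 6.0000: 8.716375
  t * PV_t at t = 6.5000: 9.194489
  t * PV_t at t = 7.0000: 491.713352
Macaulay duration D = (sum_t t * PV_t) / P = 563.570956 / 91.928589 = 6.130530

Answer: Macaulay duration = 6.1305 years


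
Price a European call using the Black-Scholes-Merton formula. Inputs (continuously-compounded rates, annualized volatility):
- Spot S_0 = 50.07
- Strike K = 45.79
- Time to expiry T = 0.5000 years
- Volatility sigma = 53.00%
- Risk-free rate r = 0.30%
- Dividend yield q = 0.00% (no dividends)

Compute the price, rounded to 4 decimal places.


Answer: Price = 9.4991

Derivation:
d1 = (ln(S/K) + (r - q + 0.5*sigma^2) * T) / (sigma * sqrt(T)) = 0.42981766
d2 = d1 - sigma * sqrt(T) = 0.05505106
exp(-rT) = 0.99850112; exp(-qT) = 1.00000000
C = S_0 * exp(-qT) * N(d1) - K * exp(-rT) * N(d2)
N(d1) = 0.66633586; N(d2) = 0.52195111
C = 50.0700 * 1.00000000 * 0.66633586 - 45.7900 * 0.99850112 * 0.52195111 = 9.4991


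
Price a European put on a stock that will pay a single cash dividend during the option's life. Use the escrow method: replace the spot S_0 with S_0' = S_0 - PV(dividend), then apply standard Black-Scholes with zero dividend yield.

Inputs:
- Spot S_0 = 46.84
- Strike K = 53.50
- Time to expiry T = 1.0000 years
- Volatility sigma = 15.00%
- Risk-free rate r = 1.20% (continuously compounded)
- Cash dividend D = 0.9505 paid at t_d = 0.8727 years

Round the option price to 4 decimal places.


PV(D) = D * exp(-r * t_d) = 0.9505 * 0.98958224 = 0.94059792
S_0' = S_0 - PV(D) = 46.8400 - 0.94059792 = 45.89940208
d1 = (ln(S_0'/K) + (r + sigma^2/2)*T) / (sigma*sqrt(T)) = -0.86653042
d2 = d1 - sigma*sqrt(T) = -1.01653042
exp(-rT) = 0.98807171
N(-d1) = 0.80690033; N(-d2) = 0.84531157
P = K * exp(-rT) * N(-d2) - S_0' * N(-d1) = 53.5000 * 0.98807171 * 0.84531157 - 45.89940208 * 0.80690033 = 7.6485

Answer: Price = 7.6485
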